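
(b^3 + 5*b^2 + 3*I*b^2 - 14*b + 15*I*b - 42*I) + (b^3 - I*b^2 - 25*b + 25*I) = 2*b^3 + 5*b^2 + 2*I*b^2 - 39*b + 15*I*b - 17*I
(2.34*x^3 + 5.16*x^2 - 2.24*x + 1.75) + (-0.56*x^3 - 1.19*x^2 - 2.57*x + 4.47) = 1.78*x^3 + 3.97*x^2 - 4.81*x + 6.22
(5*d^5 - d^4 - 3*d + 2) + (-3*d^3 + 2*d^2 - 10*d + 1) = 5*d^5 - d^4 - 3*d^3 + 2*d^2 - 13*d + 3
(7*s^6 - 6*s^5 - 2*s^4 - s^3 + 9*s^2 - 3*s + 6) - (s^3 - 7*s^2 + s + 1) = 7*s^6 - 6*s^5 - 2*s^4 - 2*s^3 + 16*s^2 - 4*s + 5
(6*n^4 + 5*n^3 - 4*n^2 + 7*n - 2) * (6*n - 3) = 36*n^5 + 12*n^4 - 39*n^3 + 54*n^2 - 33*n + 6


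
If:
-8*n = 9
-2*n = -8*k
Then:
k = -9/32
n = -9/8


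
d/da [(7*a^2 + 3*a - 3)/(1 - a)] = 7*a*(2 - a)/(a^2 - 2*a + 1)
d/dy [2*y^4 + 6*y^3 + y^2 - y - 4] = 8*y^3 + 18*y^2 + 2*y - 1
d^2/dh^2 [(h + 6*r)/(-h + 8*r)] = -28*r/(h - 8*r)^3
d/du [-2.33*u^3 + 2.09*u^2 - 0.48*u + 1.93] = -6.99*u^2 + 4.18*u - 0.48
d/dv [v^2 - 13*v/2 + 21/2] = 2*v - 13/2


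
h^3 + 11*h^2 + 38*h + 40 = (h + 2)*(h + 4)*(h + 5)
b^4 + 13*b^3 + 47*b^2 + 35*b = b*(b + 1)*(b + 5)*(b + 7)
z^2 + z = z*(z + 1)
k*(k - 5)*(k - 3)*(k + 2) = k^4 - 6*k^3 - k^2 + 30*k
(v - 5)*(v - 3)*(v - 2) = v^3 - 10*v^2 + 31*v - 30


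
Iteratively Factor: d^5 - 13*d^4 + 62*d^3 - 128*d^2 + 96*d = (d - 4)*(d^4 - 9*d^3 + 26*d^2 - 24*d) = (d - 4)*(d - 3)*(d^3 - 6*d^2 + 8*d) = d*(d - 4)*(d - 3)*(d^2 - 6*d + 8) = d*(d - 4)^2*(d - 3)*(d - 2)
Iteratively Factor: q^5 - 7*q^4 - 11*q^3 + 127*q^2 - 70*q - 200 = (q + 1)*(q^4 - 8*q^3 - 3*q^2 + 130*q - 200) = (q - 5)*(q + 1)*(q^3 - 3*q^2 - 18*q + 40) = (q - 5)*(q + 1)*(q + 4)*(q^2 - 7*q + 10) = (q - 5)*(q - 2)*(q + 1)*(q + 4)*(q - 5)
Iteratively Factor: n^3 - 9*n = (n)*(n^2 - 9) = n*(n - 3)*(n + 3)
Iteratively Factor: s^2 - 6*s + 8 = (s - 4)*(s - 2)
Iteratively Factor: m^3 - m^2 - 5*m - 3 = (m + 1)*(m^2 - 2*m - 3) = (m - 3)*(m + 1)*(m + 1)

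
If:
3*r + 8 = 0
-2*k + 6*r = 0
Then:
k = -8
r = -8/3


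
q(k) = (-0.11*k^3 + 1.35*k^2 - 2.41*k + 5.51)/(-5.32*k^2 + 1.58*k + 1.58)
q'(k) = (10.64*k - 1.58)*(-0.11*k^3 + 1.35*k^2 - 2.41*k + 5.51)/(-5.32*k^2 + 1.58*k + 1.58)^2 + (-0.33*k^2 + 2.7*k - 2.41)/(-5.32*k^2 + 1.58*k + 1.58)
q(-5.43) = -0.46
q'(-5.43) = -0.00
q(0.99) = -2.10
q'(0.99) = 9.10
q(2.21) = -0.27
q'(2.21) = 0.19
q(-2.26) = -0.66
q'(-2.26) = -0.23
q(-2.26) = -0.66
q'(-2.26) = -0.23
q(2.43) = -0.23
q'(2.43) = 0.13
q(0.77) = -12.32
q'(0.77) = 229.20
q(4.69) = -0.12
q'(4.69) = 0.02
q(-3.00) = -0.55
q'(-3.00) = -0.09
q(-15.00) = -0.59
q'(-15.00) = 0.02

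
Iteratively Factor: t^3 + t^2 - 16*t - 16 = (t + 1)*(t^2 - 16) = (t + 1)*(t + 4)*(t - 4)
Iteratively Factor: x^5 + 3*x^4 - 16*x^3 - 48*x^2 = (x - 4)*(x^4 + 7*x^3 + 12*x^2) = (x - 4)*(x + 3)*(x^3 + 4*x^2) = x*(x - 4)*(x + 3)*(x^2 + 4*x) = x*(x - 4)*(x + 3)*(x + 4)*(x)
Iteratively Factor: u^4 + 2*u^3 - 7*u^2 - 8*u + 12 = (u + 2)*(u^3 - 7*u + 6) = (u - 1)*(u + 2)*(u^2 + u - 6) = (u - 2)*(u - 1)*(u + 2)*(u + 3)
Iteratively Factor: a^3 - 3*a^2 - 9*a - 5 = (a + 1)*(a^2 - 4*a - 5) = (a + 1)^2*(a - 5)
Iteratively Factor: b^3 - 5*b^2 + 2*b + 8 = (b - 2)*(b^2 - 3*b - 4) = (b - 2)*(b + 1)*(b - 4)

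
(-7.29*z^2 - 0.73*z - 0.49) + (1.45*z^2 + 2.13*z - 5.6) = -5.84*z^2 + 1.4*z - 6.09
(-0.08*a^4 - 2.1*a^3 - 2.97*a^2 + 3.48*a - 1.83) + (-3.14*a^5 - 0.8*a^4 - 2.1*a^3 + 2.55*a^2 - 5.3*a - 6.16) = -3.14*a^5 - 0.88*a^4 - 4.2*a^3 - 0.42*a^2 - 1.82*a - 7.99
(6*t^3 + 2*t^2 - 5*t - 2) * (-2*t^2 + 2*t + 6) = -12*t^5 + 8*t^4 + 50*t^3 + 6*t^2 - 34*t - 12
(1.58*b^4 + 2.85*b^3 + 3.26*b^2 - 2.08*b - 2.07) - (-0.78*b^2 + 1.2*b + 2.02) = 1.58*b^4 + 2.85*b^3 + 4.04*b^2 - 3.28*b - 4.09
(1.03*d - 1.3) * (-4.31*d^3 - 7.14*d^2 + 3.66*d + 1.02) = -4.4393*d^4 - 1.7512*d^3 + 13.0518*d^2 - 3.7074*d - 1.326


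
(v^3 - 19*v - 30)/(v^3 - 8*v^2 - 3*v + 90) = (v + 2)/(v - 6)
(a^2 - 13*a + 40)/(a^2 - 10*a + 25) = (a - 8)/(a - 5)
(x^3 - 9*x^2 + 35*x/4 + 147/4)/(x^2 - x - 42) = (x^2 - 2*x - 21/4)/(x + 6)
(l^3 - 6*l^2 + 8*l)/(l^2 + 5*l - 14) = l*(l - 4)/(l + 7)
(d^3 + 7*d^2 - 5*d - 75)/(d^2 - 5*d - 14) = (-d^3 - 7*d^2 + 5*d + 75)/(-d^2 + 5*d + 14)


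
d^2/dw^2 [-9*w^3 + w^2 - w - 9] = 2 - 54*w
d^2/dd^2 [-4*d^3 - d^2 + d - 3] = -24*d - 2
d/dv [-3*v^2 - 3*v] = -6*v - 3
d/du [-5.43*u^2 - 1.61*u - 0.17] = -10.86*u - 1.61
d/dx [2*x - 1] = 2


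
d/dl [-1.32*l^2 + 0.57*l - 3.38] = 0.57 - 2.64*l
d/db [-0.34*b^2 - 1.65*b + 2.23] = -0.68*b - 1.65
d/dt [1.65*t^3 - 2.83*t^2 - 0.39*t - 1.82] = 4.95*t^2 - 5.66*t - 0.39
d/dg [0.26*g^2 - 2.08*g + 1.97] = 0.52*g - 2.08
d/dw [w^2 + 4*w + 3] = 2*w + 4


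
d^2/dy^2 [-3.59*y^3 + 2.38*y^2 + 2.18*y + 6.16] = 4.76 - 21.54*y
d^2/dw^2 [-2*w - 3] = 0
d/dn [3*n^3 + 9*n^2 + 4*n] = 9*n^2 + 18*n + 4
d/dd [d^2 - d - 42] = 2*d - 1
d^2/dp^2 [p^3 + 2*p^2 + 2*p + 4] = 6*p + 4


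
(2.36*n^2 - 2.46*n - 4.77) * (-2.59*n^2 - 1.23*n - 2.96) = -6.1124*n^4 + 3.4686*n^3 + 8.3945*n^2 + 13.1487*n + 14.1192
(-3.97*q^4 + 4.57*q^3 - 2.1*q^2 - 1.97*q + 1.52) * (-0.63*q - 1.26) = 2.5011*q^5 + 2.1231*q^4 - 4.4352*q^3 + 3.8871*q^2 + 1.5246*q - 1.9152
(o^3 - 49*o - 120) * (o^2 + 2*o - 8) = o^5 + 2*o^4 - 57*o^3 - 218*o^2 + 152*o + 960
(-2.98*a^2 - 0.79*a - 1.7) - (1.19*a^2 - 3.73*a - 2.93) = -4.17*a^2 + 2.94*a + 1.23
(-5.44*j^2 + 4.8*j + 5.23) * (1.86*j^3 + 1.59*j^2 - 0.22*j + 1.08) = -10.1184*j^5 + 0.2784*j^4 + 18.5566*j^3 + 1.3845*j^2 + 4.0334*j + 5.6484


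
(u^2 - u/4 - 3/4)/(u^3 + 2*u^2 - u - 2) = (u + 3/4)/(u^2 + 3*u + 2)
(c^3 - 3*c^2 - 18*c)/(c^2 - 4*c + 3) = c*(c^2 - 3*c - 18)/(c^2 - 4*c + 3)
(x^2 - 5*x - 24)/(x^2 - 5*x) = (x^2 - 5*x - 24)/(x*(x - 5))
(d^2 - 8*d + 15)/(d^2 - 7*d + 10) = (d - 3)/(d - 2)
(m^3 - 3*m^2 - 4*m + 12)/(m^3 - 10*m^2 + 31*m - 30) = (m + 2)/(m - 5)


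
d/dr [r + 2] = 1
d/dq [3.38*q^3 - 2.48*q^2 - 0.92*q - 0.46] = 10.14*q^2 - 4.96*q - 0.92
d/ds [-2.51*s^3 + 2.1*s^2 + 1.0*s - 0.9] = -7.53*s^2 + 4.2*s + 1.0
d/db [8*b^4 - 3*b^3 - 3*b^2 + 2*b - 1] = 32*b^3 - 9*b^2 - 6*b + 2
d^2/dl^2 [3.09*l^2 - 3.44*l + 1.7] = 6.18000000000000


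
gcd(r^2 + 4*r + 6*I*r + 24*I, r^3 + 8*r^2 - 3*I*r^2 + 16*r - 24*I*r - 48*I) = r + 4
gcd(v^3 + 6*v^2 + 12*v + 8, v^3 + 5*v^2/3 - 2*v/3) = v + 2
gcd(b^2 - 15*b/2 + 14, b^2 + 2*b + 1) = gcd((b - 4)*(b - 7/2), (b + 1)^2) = 1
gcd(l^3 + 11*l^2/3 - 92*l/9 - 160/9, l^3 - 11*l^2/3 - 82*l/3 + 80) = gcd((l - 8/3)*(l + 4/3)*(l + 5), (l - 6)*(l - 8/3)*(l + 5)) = l^2 + 7*l/3 - 40/3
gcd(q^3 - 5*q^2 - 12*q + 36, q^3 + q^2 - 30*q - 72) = q^2 - 3*q - 18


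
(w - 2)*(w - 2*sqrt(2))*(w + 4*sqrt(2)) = w^3 - 2*w^2 + 2*sqrt(2)*w^2 - 16*w - 4*sqrt(2)*w + 32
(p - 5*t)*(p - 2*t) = p^2 - 7*p*t + 10*t^2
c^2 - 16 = (c - 4)*(c + 4)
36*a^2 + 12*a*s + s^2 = (6*a + s)^2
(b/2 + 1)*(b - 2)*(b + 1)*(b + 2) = b^4/2 + 3*b^3/2 - b^2 - 6*b - 4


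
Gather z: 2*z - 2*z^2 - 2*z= -2*z^2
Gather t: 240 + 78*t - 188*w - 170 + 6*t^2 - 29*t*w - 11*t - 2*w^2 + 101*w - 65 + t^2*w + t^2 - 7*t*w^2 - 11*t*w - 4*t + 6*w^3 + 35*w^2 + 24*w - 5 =t^2*(w + 7) + t*(-7*w^2 - 40*w + 63) + 6*w^3 + 33*w^2 - 63*w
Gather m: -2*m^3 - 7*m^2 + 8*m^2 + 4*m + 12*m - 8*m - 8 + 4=-2*m^3 + m^2 + 8*m - 4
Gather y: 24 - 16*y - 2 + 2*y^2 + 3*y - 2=2*y^2 - 13*y + 20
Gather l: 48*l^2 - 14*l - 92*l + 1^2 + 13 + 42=48*l^2 - 106*l + 56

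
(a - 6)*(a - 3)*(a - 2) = a^3 - 11*a^2 + 36*a - 36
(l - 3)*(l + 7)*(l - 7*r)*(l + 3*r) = l^4 - 4*l^3*r + 4*l^3 - 21*l^2*r^2 - 16*l^2*r - 21*l^2 - 84*l*r^2 + 84*l*r + 441*r^2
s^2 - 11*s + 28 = (s - 7)*(s - 4)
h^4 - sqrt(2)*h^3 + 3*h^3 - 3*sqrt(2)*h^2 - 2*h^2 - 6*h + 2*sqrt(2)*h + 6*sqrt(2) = (h + 3)*(h - sqrt(2))^2*(h + sqrt(2))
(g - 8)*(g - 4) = g^2 - 12*g + 32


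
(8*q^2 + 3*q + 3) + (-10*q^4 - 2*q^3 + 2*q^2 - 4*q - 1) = -10*q^4 - 2*q^3 + 10*q^2 - q + 2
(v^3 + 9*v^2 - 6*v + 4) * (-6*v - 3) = -6*v^4 - 57*v^3 + 9*v^2 - 6*v - 12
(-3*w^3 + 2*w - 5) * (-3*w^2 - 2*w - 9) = 9*w^5 + 6*w^4 + 21*w^3 + 11*w^2 - 8*w + 45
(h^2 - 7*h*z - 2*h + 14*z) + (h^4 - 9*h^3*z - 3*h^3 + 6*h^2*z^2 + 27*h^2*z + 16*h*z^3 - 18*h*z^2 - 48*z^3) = h^4 - 9*h^3*z - 3*h^3 + 6*h^2*z^2 + 27*h^2*z + h^2 + 16*h*z^3 - 18*h*z^2 - 7*h*z - 2*h - 48*z^3 + 14*z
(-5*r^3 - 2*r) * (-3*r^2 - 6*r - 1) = 15*r^5 + 30*r^4 + 11*r^3 + 12*r^2 + 2*r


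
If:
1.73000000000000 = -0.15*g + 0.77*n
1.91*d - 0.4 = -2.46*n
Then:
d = 0.209424083769634 - 1.28795811518325*n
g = 5.13333333333333*n - 11.5333333333333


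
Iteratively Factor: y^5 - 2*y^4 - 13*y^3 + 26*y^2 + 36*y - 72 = (y + 2)*(y^4 - 4*y^3 - 5*y^2 + 36*y - 36) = (y + 2)*(y + 3)*(y^3 - 7*y^2 + 16*y - 12) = (y - 2)*(y + 2)*(y + 3)*(y^2 - 5*y + 6) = (y - 3)*(y - 2)*(y + 2)*(y + 3)*(y - 2)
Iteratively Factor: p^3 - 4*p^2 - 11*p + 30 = (p - 5)*(p^2 + p - 6) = (p - 5)*(p + 3)*(p - 2)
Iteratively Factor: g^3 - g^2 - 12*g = (g)*(g^2 - g - 12) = g*(g - 4)*(g + 3)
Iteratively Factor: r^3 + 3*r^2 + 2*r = (r)*(r^2 + 3*r + 2) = r*(r + 1)*(r + 2)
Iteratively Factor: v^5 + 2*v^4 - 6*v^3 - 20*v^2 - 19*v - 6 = (v - 3)*(v^4 + 5*v^3 + 9*v^2 + 7*v + 2) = (v - 3)*(v + 1)*(v^3 + 4*v^2 + 5*v + 2) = (v - 3)*(v + 1)^2*(v^2 + 3*v + 2) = (v - 3)*(v + 1)^2*(v + 2)*(v + 1)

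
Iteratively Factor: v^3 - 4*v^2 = (v)*(v^2 - 4*v) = v^2*(v - 4)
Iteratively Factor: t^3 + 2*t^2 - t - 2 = (t - 1)*(t^2 + 3*t + 2) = (t - 1)*(t + 1)*(t + 2)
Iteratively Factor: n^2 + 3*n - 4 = (n - 1)*(n + 4)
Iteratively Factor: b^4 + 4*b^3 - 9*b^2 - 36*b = (b + 3)*(b^3 + b^2 - 12*b) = (b + 3)*(b + 4)*(b^2 - 3*b) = (b - 3)*(b + 3)*(b + 4)*(b)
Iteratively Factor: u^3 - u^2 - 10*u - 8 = (u + 2)*(u^2 - 3*u - 4) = (u - 4)*(u + 2)*(u + 1)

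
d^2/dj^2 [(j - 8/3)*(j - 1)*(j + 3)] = 6*j - 4/3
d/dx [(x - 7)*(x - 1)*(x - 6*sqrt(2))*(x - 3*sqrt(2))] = 4*x^3 - 27*sqrt(2)*x^2 - 24*x^2 + 86*x + 144*sqrt(2)*x - 288 - 63*sqrt(2)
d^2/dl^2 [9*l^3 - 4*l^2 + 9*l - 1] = 54*l - 8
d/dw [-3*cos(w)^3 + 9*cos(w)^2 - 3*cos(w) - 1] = 3*(3*cos(w)^2 - 6*cos(w) + 1)*sin(w)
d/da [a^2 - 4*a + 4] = 2*a - 4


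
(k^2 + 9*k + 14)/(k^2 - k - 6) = (k + 7)/(k - 3)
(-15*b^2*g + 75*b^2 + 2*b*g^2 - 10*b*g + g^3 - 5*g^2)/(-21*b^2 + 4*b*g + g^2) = (5*b*g - 25*b + g^2 - 5*g)/(7*b + g)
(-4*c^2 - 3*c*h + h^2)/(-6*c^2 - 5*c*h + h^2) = (4*c - h)/(6*c - h)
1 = 1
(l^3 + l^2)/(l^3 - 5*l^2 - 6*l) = l/(l - 6)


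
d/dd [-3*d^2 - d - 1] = -6*d - 1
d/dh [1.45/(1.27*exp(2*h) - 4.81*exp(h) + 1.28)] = (6.9745 - 3.683*exp(h))*exp(h)/(1.27*exp(2*h) - 4.81*exp(h) + 1.28)^2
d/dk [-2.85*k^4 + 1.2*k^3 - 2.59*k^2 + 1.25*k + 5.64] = -11.4*k^3 + 3.6*k^2 - 5.18*k + 1.25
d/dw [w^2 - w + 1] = 2*w - 1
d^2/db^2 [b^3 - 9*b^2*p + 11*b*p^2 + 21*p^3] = 6*b - 18*p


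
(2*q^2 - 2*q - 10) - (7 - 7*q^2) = 9*q^2 - 2*q - 17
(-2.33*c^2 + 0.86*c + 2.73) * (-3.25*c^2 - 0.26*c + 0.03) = 7.5725*c^4 - 2.1892*c^3 - 9.166*c^2 - 0.684*c + 0.0819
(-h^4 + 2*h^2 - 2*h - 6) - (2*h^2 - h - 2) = -h^4 - h - 4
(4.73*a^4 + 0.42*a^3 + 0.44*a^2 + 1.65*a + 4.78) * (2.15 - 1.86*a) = -8.7978*a^5 + 9.3883*a^4 + 0.0845999999999999*a^3 - 2.123*a^2 - 5.3433*a + 10.277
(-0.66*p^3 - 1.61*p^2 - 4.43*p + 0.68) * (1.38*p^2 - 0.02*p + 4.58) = -0.9108*p^5 - 2.2086*p^4 - 9.104*p^3 - 6.3468*p^2 - 20.303*p + 3.1144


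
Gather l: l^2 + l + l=l^2 + 2*l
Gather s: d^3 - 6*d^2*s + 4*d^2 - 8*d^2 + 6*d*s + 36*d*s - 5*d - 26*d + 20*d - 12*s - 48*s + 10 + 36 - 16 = d^3 - 4*d^2 - 11*d + s*(-6*d^2 + 42*d - 60) + 30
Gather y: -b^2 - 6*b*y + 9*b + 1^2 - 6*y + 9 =-b^2 + 9*b + y*(-6*b - 6) + 10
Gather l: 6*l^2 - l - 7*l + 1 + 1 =6*l^2 - 8*l + 2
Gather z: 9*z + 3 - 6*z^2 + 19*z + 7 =-6*z^2 + 28*z + 10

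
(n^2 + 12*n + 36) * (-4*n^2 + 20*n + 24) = -4*n^4 - 28*n^3 + 120*n^2 + 1008*n + 864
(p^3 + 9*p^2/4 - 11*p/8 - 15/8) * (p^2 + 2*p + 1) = p^5 + 17*p^4/4 + 33*p^3/8 - 19*p^2/8 - 41*p/8 - 15/8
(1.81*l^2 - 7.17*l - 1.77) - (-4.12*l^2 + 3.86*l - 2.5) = 5.93*l^2 - 11.03*l + 0.73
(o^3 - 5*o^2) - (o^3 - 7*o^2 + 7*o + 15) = 2*o^2 - 7*o - 15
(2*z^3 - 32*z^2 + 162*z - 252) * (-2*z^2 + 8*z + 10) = -4*z^5 + 80*z^4 - 560*z^3 + 1480*z^2 - 396*z - 2520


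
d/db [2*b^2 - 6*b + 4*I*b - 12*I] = 4*b - 6 + 4*I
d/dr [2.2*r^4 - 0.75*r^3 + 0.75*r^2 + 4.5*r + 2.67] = 8.8*r^3 - 2.25*r^2 + 1.5*r + 4.5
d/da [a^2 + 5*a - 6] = 2*a + 5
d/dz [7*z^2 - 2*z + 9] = 14*z - 2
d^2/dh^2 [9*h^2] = 18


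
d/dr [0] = 0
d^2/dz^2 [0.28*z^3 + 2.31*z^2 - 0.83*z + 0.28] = 1.68*z + 4.62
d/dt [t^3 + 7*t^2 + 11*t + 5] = 3*t^2 + 14*t + 11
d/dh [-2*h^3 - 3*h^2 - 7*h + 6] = -6*h^2 - 6*h - 7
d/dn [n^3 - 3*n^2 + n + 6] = 3*n^2 - 6*n + 1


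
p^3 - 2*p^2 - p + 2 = (p - 2)*(p - 1)*(p + 1)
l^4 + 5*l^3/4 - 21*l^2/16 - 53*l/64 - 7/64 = (l - 1)*(l + 1/4)^2*(l + 7/4)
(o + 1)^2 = o^2 + 2*o + 1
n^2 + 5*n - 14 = (n - 2)*(n + 7)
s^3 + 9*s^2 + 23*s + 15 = (s + 1)*(s + 3)*(s + 5)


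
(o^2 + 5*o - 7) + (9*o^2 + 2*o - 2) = 10*o^2 + 7*o - 9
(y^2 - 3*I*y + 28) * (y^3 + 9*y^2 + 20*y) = y^5 + 9*y^4 - 3*I*y^4 + 48*y^3 - 27*I*y^3 + 252*y^2 - 60*I*y^2 + 560*y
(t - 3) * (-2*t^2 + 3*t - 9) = -2*t^3 + 9*t^2 - 18*t + 27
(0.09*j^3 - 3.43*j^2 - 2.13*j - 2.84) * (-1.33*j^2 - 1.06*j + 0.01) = -0.1197*j^5 + 4.4665*j^4 + 6.4696*j^3 + 6.0007*j^2 + 2.9891*j - 0.0284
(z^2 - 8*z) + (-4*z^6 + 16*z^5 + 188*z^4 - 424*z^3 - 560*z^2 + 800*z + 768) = -4*z^6 + 16*z^5 + 188*z^4 - 424*z^3 - 559*z^2 + 792*z + 768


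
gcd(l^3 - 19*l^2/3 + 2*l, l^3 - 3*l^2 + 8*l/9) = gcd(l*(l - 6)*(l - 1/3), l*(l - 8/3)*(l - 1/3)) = l^2 - l/3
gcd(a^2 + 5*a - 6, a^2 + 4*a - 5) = a - 1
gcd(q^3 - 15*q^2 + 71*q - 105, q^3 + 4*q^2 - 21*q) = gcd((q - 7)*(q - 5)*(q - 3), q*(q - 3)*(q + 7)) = q - 3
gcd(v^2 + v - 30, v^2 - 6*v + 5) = v - 5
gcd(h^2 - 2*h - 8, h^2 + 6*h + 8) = h + 2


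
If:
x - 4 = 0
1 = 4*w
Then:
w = 1/4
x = 4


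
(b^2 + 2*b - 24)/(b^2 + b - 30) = (b - 4)/(b - 5)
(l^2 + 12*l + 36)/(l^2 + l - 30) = (l + 6)/(l - 5)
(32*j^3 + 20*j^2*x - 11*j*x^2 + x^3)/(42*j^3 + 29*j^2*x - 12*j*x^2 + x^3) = (32*j^2 - 12*j*x + x^2)/(42*j^2 - 13*j*x + x^2)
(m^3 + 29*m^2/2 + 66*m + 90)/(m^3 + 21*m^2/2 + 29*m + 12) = (2*m^2 + 17*m + 30)/(2*m^2 + 9*m + 4)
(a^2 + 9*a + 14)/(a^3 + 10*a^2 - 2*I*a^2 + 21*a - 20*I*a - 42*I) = (a + 2)/(a^2 + a*(3 - 2*I) - 6*I)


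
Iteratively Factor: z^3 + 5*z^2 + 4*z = (z)*(z^2 + 5*z + 4) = z*(z + 1)*(z + 4)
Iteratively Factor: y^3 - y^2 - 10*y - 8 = (y + 1)*(y^2 - 2*y - 8) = (y + 1)*(y + 2)*(y - 4)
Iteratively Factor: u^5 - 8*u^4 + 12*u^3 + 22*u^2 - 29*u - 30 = (u - 3)*(u^4 - 5*u^3 - 3*u^2 + 13*u + 10) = (u - 5)*(u - 3)*(u^3 - 3*u - 2) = (u - 5)*(u - 3)*(u + 1)*(u^2 - u - 2) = (u - 5)*(u - 3)*(u + 1)^2*(u - 2)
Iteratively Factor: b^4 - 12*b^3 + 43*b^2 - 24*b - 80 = (b - 5)*(b^3 - 7*b^2 + 8*b + 16) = (b - 5)*(b + 1)*(b^2 - 8*b + 16) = (b - 5)*(b - 4)*(b + 1)*(b - 4)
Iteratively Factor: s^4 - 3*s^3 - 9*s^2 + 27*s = (s - 3)*(s^3 - 9*s) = s*(s - 3)*(s^2 - 9) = s*(s - 3)*(s + 3)*(s - 3)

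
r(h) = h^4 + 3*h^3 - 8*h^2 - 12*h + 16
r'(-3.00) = 9.00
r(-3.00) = -20.00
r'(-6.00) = -456.00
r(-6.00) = 448.00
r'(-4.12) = -73.05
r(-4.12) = 7.97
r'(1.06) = -14.08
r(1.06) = -0.87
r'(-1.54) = 19.38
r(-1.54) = 10.17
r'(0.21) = -14.93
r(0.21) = 13.16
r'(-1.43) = 17.59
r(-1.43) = 12.21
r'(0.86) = -16.56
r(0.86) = 2.22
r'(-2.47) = 22.15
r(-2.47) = -11.15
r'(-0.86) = 5.87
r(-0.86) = 19.04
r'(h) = 4*h^3 + 9*h^2 - 16*h - 12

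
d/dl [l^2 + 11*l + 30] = 2*l + 11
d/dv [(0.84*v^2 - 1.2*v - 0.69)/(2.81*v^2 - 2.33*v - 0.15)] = (1.4148*v^2 + 3.6258*v - 1.4277)/(7.8961*v^4 - 13.0946*v^3 + 4.5859*v^2 + 0.699*v + 0.0225)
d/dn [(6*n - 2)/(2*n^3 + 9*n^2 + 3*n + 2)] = 6*(-4*n^3 - 7*n^2 + 6*n + 3)/(4*n^6 + 36*n^5 + 93*n^4 + 62*n^3 + 45*n^2 + 12*n + 4)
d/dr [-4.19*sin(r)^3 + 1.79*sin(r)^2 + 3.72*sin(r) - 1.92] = (-12.57*sin(r)^2 + 3.58*sin(r) + 3.72)*cos(r)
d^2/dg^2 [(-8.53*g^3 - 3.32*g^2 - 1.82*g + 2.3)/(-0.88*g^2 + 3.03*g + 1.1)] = (193.663946*g^3 + 179.17878*g^2 + 109.29468*g - 50.78266)/(0.681472*g^6 - 7.039296*g^5 + 21.682056*g^4 - 10.219887*g^3 - 27.10257*g^2 - 10.9989*g - 1.331)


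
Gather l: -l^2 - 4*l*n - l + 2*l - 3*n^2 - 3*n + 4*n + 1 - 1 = -l^2 + l*(1 - 4*n) - 3*n^2 + n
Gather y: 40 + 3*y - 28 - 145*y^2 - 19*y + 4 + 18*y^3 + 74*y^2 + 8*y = 18*y^3 - 71*y^2 - 8*y + 16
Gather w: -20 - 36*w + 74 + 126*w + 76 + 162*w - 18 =252*w + 112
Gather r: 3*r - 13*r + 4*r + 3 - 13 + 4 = -6*r - 6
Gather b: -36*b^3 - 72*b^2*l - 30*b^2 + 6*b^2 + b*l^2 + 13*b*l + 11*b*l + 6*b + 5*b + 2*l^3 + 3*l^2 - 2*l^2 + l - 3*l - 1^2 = -36*b^3 + b^2*(-72*l - 24) + b*(l^2 + 24*l + 11) + 2*l^3 + l^2 - 2*l - 1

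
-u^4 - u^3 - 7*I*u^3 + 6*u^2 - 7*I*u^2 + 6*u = u*(u + 6*I)*(-I*u + 1)*(-I*u - I)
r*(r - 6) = r^2 - 6*r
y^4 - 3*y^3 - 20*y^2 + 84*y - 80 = (y - 4)*(y - 2)^2*(y + 5)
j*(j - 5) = j^2 - 5*j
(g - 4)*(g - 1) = g^2 - 5*g + 4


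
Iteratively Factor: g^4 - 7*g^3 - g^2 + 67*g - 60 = (g + 3)*(g^3 - 10*g^2 + 29*g - 20) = (g - 5)*(g + 3)*(g^2 - 5*g + 4) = (g - 5)*(g - 4)*(g + 3)*(g - 1)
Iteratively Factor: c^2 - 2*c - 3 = (c - 3)*(c + 1)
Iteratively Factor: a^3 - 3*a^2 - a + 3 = (a + 1)*(a^2 - 4*a + 3) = (a - 3)*(a + 1)*(a - 1)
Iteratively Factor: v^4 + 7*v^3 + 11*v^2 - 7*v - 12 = (v + 4)*(v^3 + 3*v^2 - v - 3) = (v - 1)*(v + 4)*(v^2 + 4*v + 3) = (v - 1)*(v + 3)*(v + 4)*(v + 1)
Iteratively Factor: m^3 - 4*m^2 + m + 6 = (m - 2)*(m^2 - 2*m - 3) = (m - 3)*(m - 2)*(m + 1)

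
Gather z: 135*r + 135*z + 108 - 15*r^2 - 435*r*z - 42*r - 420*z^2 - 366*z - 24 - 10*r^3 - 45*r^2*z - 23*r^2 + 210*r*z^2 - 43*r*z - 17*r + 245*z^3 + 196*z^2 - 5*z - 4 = -10*r^3 - 38*r^2 + 76*r + 245*z^3 + z^2*(210*r - 224) + z*(-45*r^2 - 478*r - 236) + 80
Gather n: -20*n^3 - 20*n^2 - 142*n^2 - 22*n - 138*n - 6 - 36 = -20*n^3 - 162*n^2 - 160*n - 42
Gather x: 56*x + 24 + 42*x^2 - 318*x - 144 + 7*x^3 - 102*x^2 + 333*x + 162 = 7*x^3 - 60*x^2 + 71*x + 42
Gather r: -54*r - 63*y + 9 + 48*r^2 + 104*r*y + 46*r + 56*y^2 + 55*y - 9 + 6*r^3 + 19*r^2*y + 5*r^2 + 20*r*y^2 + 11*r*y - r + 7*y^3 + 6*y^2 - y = 6*r^3 + r^2*(19*y + 53) + r*(20*y^2 + 115*y - 9) + 7*y^3 + 62*y^2 - 9*y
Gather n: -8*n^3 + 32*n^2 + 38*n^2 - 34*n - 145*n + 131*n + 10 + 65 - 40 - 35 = -8*n^3 + 70*n^2 - 48*n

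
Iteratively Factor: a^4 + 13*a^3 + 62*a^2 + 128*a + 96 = (a + 3)*(a^3 + 10*a^2 + 32*a + 32) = (a + 3)*(a + 4)*(a^2 + 6*a + 8) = (a + 2)*(a + 3)*(a + 4)*(a + 4)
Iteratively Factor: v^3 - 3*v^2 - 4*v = (v)*(v^2 - 3*v - 4) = v*(v + 1)*(v - 4)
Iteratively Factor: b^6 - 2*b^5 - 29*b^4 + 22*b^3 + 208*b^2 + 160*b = (b - 4)*(b^5 + 2*b^4 - 21*b^3 - 62*b^2 - 40*b) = (b - 4)*(b + 2)*(b^4 - 21*b^2 - 20*b) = (b - 4)*(b + 2)*(b + 4)*(b^3 - 4*b^2 - 5*b) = (b - 4)*(b + 1)*(b + 2)*(b + 4)*(b^2 - 5*b) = b*(b - 4)*(b + 1)*(b + 2)*(b + 4)*(b - 5)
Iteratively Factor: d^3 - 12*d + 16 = (d - 2)*(d^2 + 2*d - 8) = (d - 2)*(d + 4)*(d - 2)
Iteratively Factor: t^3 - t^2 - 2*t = (t)*(t^2 - t - 2) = t*(t - 2)*(t + 1)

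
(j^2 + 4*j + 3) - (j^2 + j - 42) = 3*j + 45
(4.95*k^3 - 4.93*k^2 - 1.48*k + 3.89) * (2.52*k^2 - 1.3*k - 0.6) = 12.474*k^5 - 18.8586*k^4 - 0.2906*k^3 + 14.6848*k^2 - 4.169*k - 2.334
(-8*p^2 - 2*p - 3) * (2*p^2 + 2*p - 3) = -16*p^4 - 20*p^3 + 14*p^2 + 9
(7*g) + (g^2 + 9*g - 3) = g^2 + 16*g - 3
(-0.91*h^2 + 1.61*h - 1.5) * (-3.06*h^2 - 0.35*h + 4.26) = 2.7846*h^4 - 4.6081*h^3 + 0.1499*h^2 + 7.3836*h - 6.39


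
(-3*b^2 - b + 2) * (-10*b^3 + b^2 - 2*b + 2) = 30*b^5 + 7*b^4 - 15*b^3 - 2*b^2 - 6*b + 4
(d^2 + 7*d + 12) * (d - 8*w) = d^3 - 8*d^2*w + 7*d^2 - 56*d*w + 12*d - 96*w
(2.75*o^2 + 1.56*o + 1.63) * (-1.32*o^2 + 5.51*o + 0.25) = -3.63*o^4 + 13.0933*o^3 + 7.1315*o^2 + 9.3713*o + 0.4075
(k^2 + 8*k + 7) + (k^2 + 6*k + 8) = 2*k^2 + 14*k + 15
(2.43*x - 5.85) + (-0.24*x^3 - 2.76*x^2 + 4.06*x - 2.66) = -0.24*x^3 - 2.76*x^2 + 6.49*x - 8.51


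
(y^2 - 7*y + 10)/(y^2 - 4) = (y - 5)/(y + 2)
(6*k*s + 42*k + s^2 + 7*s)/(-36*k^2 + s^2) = (s + 7)/(-6*k + s)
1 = 1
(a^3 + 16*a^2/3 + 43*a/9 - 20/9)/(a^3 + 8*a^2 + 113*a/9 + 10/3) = (3*a^2 + 11*a - 4)/(3*a^2 + 19*a + 6)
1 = 1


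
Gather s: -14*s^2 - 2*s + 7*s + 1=-14*s^2 + 5*s + 1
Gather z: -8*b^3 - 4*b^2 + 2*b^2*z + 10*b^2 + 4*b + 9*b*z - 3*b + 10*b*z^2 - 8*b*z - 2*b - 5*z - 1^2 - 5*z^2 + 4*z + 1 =-8*b^3 + 6*b^2 - b + z^2*(10*b - 5) + z*(2*b^2 + b - 1)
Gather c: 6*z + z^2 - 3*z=z^2 + 3*z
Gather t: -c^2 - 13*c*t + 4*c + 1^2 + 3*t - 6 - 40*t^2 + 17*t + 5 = -c^2 + 4*c - 40*t^2 + t*(20 - 13*c)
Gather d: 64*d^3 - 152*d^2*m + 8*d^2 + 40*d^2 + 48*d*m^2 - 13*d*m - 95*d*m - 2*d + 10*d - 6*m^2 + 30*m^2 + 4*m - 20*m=64*d^3 + d^2*(48 - 152*m) + d*(48*m^2 - 108*m + 8) + 24*m^2 - 16*m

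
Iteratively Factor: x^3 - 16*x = (x + 4)*(x^2 - 4*x) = (x - 4)*(x + 4)*(x)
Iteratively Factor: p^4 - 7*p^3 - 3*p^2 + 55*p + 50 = (p + 2)*(p^3 - 9*p^2 + 15*p + 25) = (p + 1)*(p + 2)*(p^2 - 10*p + 25) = (p - 5)*(p + 1)*(p + 2)*(p - 5)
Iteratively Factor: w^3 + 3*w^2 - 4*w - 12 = (w + 2)*(w^2 + w - 6) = (w - 2)*(w + 2)*(w + 3)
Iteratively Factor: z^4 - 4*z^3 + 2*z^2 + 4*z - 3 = (z - 1)*(z^3 - 3*z^2 - z + 3) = (z - 1)*(z + 1)*(z^2 - 4*z + 3) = (z - 3)*(z - 1)*(z + 1)*(z - 1)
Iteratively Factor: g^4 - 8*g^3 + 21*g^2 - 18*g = (g - 3)*(g^3 - 5*g^2 + 6*g) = (g - 3)*(g - 2)*(g^2 - 3*g) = g*(g - 3)*(g - 2)*(g - 3)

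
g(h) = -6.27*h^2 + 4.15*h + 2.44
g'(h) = 4.15 - 12.54*h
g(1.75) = -9.50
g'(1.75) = -17.80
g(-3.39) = -83.68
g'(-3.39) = 46.66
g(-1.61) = -20.49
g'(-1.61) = 24.34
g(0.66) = 2.45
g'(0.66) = -4.13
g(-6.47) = -286.88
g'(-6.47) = 85.28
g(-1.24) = -12.35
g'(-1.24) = 19.70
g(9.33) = -504.64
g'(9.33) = -112.85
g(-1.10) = -9.71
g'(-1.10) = 17.94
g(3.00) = -41.54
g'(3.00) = -33.47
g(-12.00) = -950.24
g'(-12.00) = 154.63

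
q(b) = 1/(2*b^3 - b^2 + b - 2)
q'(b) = (-6*b^2 + 2*b - 1)/(2*b^3 - b^2 + b - 2)^2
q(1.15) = 1.15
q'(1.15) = -8.78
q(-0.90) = -0.19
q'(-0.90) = -0.29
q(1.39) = 0.35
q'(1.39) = -1.23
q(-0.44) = -0.36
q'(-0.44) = -0.39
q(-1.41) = -0.09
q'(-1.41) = -0.13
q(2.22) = 0.06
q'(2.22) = -0.09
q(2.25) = 0.06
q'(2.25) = -0.08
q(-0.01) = -0.50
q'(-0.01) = -0.25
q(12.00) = 0.00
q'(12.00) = 0.00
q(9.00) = 0.00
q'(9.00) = 0.00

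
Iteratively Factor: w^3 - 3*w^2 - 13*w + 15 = (w - 5)*(w^2 + 2*w - 3) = (w - 5)*(w + 3)*(w - 1)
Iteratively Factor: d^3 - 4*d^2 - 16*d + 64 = (d - 4)*(d^2 - 16) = (d - 4)^2*(d + 4)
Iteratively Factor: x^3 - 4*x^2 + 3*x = (x)*(x^2 - 4*x + 3) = x*(x - 1)*(x - 3)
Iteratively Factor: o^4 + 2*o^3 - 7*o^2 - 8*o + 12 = (o - 2)*(o^3 + 4*o^2 + o - 6) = (o - 2)*(o - 1)*(o^2 + 5*o + 6) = (o - 2)*(o - 1)*(o + 3)*(o + 2)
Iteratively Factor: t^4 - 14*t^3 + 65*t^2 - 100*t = (t - 4)*(t^3 - 10*t^2 + 25*t) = (t - 5)*(t - 4)*(t^2 - 5*t) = (t - 5)^2*(t - 4)*(t)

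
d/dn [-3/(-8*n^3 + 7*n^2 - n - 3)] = 3*(-24*n^2 + 14*n - 1)/(8*n^3 - 7*n^2 + n + 3)^2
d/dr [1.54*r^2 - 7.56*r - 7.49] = 3.08*r - 7.56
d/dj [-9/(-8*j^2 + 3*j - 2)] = 9*(3 - 16*j)/(8*j^2 - 3*j + 2)^2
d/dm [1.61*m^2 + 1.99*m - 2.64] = 3.22*m + 1.99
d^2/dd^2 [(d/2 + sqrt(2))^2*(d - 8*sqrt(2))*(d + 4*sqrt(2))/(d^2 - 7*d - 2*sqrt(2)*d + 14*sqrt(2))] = (d^6 - 21*d^5 - 6*sqrt(2)*d^5 + 171*d^4 + 126*sqrt(2)*d^4 - 1248*sqrt(2)*d^3 - 1064*d^3 + 816*d^2 + 3696*sqrt(2)*d^2 + 3072*sqrt(2)*d + 34944*d - 120128 - 23296*sqrt(2))/(2*(d^6 - 21*d^5 - 6*sqrt(2)*d^5 + 171*d^4 + 126*sqrt(2)*d^4 - 898*sqrt(2)*d^3 - 847*d^3 + 2394*sqrt(2)*d^2 + 3528*d^2 - 8232*d - 2352*sqrt(2)*d + 5488*sqrt(2)))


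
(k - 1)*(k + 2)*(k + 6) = k^3 + 7*k^2 + 4*k - 12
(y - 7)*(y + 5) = y^2 - 2*y - 35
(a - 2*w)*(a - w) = a^2 - 3*a*w + 2*w^2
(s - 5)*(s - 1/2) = s^2 - 11*s/2 + 5/2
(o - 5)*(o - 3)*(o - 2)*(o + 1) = o^4 - 9*o^3 + 21*o^2 + o - 30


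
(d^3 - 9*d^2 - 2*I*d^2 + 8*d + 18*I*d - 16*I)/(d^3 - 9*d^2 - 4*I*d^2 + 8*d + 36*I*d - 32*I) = (d - 2*I)/(d - 4*I)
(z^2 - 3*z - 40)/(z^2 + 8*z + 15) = (z - 8)/(z + 3)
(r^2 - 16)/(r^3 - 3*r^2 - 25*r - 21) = (16 - r^2)/(-r^3 + 3*r^2 + 25*r + 21)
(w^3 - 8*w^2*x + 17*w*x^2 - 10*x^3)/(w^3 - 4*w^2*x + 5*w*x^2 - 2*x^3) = (-w + 5*x)/(-w + x)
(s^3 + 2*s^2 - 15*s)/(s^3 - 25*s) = (s - 3)/(s - 5)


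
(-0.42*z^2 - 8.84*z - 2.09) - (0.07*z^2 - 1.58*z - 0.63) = -0.49*z^2 - 7.26*z - 1.46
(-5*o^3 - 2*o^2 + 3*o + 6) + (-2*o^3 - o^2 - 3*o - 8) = -7*o^3 - 3*o^2 - 2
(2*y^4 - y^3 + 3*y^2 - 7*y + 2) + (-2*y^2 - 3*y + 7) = 2*y^4 - y^3 + y^2 - 10*y + 9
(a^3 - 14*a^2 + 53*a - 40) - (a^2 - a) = a^3 - 15*a^2 + 54*a - 40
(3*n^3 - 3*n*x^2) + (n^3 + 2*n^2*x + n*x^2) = 4*n^3 + 2*n^2*x - 2*n*x^2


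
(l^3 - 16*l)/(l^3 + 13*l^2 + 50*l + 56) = l*(l - 4)/(l^2 + 9*l + 14)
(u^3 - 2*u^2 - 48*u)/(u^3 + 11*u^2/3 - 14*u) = 3*(u - 8)/(3*u - 7)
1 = 1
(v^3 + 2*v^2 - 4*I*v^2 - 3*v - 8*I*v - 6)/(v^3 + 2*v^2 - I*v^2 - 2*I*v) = (v - 3*I)/v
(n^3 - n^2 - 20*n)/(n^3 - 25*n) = (n + 4)/(n + 5)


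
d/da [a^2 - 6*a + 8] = 2*a - 6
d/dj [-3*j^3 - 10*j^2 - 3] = j*(-9*j - 20)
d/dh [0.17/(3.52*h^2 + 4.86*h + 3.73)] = (-1.1968*h - 0.8262)/(3.52*h^2 + 4.86*h + 3.73)^2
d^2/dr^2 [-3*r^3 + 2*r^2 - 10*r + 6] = 4 - 18*r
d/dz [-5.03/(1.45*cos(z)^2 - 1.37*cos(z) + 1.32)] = (6.8911 - 14.587*cos(z))*sin(z)/(1.45*cos(z)^2 - 1.37*cos(z) + 1.32)^2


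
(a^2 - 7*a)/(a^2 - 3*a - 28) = a/(a + 4)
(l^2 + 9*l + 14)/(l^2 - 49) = (l + 2)/(l - 7)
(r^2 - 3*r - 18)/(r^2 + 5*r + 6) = (r - 6)/(r + 2)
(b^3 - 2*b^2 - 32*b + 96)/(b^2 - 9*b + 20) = (b^2 + 2*b - 24)/(b - 5)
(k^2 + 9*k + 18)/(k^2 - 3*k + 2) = (k^2 + 9*k + 18)/(k^2 - 3*k + 2)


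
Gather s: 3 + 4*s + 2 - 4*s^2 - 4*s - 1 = 4 - 4*s^2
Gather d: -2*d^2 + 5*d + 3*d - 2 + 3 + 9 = -2*d^2 + 8*d + 10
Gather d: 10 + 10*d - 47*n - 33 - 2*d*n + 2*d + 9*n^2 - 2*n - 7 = d*(12 - 2*n) + 9*n^2 - 49*n - 30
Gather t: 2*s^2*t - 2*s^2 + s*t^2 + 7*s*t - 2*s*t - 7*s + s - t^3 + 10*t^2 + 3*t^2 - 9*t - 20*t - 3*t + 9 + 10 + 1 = -2*s^2 - 6*s - t^3 + t^2*(s + 13) + t*(2*s^2 + 5*s - 32) + 20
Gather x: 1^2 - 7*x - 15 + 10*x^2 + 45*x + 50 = 10*x^2 + 38*x + 36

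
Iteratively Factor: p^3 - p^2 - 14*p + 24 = (p + 4)*(p^2 - 5*p + 6) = (p - 3)*(p + 4)*(p - 2)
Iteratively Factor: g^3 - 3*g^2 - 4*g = (g - 4)*(g^2 + g) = g*(g - 4)*(g + 1)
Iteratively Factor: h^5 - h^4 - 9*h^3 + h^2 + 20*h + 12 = (h - 3)*(h^4 + 2*h^3 - 3*h^2 - 8*h - 4) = (h - 3)*(h + 1)*(h^3 + h^2 - 4*h - 4) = (h - 3)*(h - 2)*(h + 1)*(h^2 + 3*h + 2) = (h - 3)*(h - 2)*(h + 1)^2*(h + 2)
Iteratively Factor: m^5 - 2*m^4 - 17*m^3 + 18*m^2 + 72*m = (m + 3)*(m^4 - 5*m^3 - 2*m^2 + 24*m) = (m + 2)*(m + 3)*(m^3 - 7*m^2 + 12*m) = m*(m + 2)*(m + 3)*(m^2 - 7*m + 12) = m*(m - 4)*(m + 2)*(m + 3)*(m - 3)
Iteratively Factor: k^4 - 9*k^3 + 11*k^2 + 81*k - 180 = (k - 5)*(k^3 - 4*k^2 - 9*k + 36) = (k - 5)*(k - 3)*(k^2 - k - 12) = (k - 5)*(k - 4)*(k - 3)*(k + 3)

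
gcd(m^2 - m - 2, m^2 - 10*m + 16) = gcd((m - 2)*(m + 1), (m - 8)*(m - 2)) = m - 2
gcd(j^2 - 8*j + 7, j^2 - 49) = j - 7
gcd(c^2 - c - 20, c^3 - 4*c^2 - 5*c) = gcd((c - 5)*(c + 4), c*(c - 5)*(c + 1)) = c - 5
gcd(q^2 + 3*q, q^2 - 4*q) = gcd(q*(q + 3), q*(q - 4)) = q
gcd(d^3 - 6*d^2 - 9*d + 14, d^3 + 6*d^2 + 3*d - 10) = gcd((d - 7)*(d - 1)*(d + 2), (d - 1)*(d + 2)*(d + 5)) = d^2 + d - 2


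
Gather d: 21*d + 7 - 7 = 21*d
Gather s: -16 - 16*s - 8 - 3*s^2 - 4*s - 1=-3*s^2 - 20*s - 25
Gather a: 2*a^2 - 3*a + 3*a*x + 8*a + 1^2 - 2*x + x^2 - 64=2*a^2 + a*(3*x + 5) + x^2 - 2*x - 63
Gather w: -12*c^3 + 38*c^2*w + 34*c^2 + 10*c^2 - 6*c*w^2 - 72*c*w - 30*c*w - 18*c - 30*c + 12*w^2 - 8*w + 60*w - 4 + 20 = -12*c^3 + 44*c^2 - 48*c + w^2*(12 - 6*c) + w*(38*c^2 - 102*c + 52) + 16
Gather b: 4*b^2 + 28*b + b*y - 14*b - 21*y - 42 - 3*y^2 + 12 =4*b^2 + b*(y + 14) - 3*y^2 - 21*y - 30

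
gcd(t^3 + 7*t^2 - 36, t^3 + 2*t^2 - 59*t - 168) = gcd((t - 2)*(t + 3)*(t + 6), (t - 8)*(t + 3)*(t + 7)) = t + 3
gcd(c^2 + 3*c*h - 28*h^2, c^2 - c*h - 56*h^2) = c + 7*h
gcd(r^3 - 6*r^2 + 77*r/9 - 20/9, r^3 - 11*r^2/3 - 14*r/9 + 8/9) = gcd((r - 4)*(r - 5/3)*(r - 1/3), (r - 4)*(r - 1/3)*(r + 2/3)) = r^2 - 13*r/3 + 4/3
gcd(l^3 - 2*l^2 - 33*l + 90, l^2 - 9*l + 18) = l - 3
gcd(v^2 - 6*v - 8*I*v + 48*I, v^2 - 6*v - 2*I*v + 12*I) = v - 6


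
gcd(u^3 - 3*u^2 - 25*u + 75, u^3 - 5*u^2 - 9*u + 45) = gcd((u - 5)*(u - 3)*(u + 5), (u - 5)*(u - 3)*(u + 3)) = u^2 - 8*u + 15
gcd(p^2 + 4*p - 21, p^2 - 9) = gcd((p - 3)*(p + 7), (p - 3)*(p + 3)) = p - 3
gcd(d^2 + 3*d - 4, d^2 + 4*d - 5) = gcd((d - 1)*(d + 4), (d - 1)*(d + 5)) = d - 1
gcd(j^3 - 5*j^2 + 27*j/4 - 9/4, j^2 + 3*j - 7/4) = j - 1/2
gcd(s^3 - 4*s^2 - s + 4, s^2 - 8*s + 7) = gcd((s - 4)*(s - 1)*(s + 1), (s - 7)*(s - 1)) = s - 1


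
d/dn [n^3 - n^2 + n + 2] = 3*n^2 - 2*n + 1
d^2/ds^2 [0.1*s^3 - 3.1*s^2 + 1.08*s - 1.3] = 0.6*s - 6.2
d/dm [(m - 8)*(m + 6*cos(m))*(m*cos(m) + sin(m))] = (8 - m)*(m + 6*cos(m))*(m*sin(m) - 2*cos(m)) + (8 - m)*(m*cos(m) + sin(m))*(6*sin(m) - 1) + (m + 6*cos(m))*(m*cos(m) + sin(m))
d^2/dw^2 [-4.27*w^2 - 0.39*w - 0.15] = -8.54000000000000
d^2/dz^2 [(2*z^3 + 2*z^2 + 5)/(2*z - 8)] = (2*z^3 - 24*z^2 + 96*z + 37)/(z^3 - 12*z^2 + 48*z - 64)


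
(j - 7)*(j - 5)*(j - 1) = j^3 - 13*j^2 + 47*j - 35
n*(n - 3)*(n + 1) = n^3 - 2*n^2 - 3*n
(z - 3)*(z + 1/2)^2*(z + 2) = z^4 - 27*z^2/4 - 25*z/4 - 3/2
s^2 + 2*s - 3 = (s - 1)*(s + 3)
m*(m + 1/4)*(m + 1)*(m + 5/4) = m^4 + 5*m^3/2 + 29*m^2/16 + 5*m/16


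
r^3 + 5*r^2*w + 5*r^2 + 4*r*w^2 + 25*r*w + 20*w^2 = (r + 5)*(r + w)*(r + 4*w)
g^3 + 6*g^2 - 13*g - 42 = (g - 3)*(g + 2)*(g + 7)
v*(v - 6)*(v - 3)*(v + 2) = v^4 - 7*v^3 + 36*v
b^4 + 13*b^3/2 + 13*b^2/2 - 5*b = b*(b - 1/2)*(b + 2)*(b + 5)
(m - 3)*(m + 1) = m^2 - 2*m - 3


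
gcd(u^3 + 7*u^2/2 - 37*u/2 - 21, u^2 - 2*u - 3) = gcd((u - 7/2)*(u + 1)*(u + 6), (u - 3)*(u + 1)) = u + 1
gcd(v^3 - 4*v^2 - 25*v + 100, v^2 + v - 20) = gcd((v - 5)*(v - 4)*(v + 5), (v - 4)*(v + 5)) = v^2 + v - 20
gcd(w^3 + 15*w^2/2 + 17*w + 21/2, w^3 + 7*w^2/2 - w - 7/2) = w^2 + 9*w/2 + 7/2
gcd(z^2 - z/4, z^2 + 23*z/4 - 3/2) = z - 1/4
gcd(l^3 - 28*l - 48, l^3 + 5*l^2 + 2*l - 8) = l^2 + 6*l + 8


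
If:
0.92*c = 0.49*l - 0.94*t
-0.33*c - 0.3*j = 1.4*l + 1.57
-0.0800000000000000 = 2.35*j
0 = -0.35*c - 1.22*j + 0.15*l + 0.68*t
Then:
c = -0.46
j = -0.03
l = -1.01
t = -0.08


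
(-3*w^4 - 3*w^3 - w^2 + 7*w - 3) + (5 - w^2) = -3*w^4 - 3*w^3 - 2*w^2 + 7*w + 2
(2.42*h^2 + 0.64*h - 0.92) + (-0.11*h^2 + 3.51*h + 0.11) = 2.31*h^2 + 4.15*h - 0.81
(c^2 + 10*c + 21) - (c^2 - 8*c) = 18*c + 21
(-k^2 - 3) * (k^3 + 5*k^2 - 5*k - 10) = -k^5 - 5*k^4 + 2*k^3 - 5*k^2 + 15*k + 30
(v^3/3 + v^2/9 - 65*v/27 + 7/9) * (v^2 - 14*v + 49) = v^5/3 - 41*v^4/9 + 334*v^3/27 + 1078*v^2/27 - 3479*v/27 + 343/9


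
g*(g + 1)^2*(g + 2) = g^4 + 4*g^3 + 5*g^2 + 2*g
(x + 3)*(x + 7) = x^2 + 10*x + 21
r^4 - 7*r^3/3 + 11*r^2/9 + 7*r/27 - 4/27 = (r - 4/3)*(r - 1)*(r - 1/3)*(r + 1/3)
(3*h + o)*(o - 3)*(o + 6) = 3*h*o^2 + 9*h*o - 54*h + o^3 + 3*o^2 - 18*o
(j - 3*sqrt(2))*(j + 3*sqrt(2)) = j^2 - 18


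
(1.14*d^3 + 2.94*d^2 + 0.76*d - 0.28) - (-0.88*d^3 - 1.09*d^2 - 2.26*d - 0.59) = 2.02*d^3 + 4.03*d^2 + 3.02*d + 0.31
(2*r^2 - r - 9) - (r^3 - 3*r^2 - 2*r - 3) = -r^3 + 5*r^2 + r - 6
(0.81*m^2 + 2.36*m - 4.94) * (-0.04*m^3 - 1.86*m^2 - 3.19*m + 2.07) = -0.0324*m^5 - 1.601*m^4 - 6.7759*m^3 + 3.3367*m^2 + 20.6438*m - 10.2258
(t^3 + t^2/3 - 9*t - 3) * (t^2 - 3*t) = t^5 - 8*t^4/3 - 10*t^3 + 24*t^2 + 9*t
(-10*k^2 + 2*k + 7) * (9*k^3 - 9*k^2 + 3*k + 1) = -90*k^5 + 108*k^4 + 15*k^3 - 67*k^2 + 23*k + 7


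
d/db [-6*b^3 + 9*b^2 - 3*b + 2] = -18*b^2 + 18*b - 3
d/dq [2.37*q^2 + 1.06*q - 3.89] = 4.74*q + 1.06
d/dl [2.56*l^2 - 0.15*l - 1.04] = 5.12*l - 0.15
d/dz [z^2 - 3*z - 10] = 2*z - 3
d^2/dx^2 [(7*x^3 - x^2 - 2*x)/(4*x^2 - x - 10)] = 2*(251*x^3 + 90*x^2 + 1860*x - 80)/(64*x^6 - 48*x^5 - 468*x^4 + 239*x^3 + 1170*x^2 - 300*x - 1000)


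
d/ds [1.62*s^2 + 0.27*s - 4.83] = 3.24*s + 0.27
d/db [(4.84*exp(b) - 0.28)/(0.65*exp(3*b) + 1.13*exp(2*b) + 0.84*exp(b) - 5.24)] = (-6.292*exp(3*b) - 4.9232*exp(2*b) + 0.6328*exp(b) - 25.1264)*exp(b)/(0.4225*exp(6*b) + 1.469*exp(5*b) + 2.3689*exp(4*b) - 4.9136*exp(3*b) - 11.1368*exp(2*b) - 8.8032*exp(b) + 27.4576)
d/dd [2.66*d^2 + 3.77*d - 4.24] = 5.32*d + 3.77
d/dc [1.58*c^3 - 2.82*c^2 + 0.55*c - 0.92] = 4.74*c^2 - 5.64*c + 0.55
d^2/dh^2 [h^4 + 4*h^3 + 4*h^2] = 12*h^2 + 24*h + 8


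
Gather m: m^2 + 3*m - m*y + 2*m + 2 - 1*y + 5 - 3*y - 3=m^2 + m*(5 - y) - 4*y + 4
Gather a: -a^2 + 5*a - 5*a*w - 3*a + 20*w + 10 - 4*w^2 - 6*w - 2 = -a^2 + a*(2 - 5*w) - 4*w^2 + 14*w + 8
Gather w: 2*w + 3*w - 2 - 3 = 5*w - 5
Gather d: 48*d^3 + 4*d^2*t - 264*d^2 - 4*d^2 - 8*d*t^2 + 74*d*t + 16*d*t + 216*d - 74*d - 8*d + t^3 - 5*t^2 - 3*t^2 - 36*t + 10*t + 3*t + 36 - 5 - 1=48*d^3 + d^2*(4*t - 268) + d*(-8*t^2 + 90*t + 134) + t^3 - 8*t^2 - 23*t + 30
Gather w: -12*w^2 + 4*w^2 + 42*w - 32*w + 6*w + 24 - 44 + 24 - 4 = -8*w^2 + 16*w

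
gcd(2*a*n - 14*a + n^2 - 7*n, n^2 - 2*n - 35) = n - 7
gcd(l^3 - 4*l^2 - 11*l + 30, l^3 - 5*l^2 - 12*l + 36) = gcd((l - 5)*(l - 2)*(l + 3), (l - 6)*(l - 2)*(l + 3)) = l^2 + l - 6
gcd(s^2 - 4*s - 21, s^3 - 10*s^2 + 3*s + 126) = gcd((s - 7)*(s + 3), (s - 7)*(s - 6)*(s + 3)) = s^2 - 4*s - 21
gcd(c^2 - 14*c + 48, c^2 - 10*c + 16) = c - 8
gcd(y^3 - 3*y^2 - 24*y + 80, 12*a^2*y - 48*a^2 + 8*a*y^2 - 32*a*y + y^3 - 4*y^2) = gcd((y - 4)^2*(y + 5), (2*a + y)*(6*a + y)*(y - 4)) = y - 4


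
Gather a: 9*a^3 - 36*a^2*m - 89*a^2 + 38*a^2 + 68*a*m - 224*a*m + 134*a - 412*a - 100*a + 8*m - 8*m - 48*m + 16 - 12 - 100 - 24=9*a^3 + a^2*(-36*m - 51) + a*(-156*m - 378) - 48*m - 120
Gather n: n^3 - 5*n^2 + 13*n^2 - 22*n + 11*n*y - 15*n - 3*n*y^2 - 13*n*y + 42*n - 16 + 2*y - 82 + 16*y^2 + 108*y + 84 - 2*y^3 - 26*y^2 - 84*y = n^3 + 8*n^2 + n*(-3*y^2 - 2*y + 5) - 2*y^3 - 10*y^2 + 26*y - 14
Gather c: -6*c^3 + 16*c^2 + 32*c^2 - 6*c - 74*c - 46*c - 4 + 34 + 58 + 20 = -6*c^3 + 48*c^2 - 126*c + 108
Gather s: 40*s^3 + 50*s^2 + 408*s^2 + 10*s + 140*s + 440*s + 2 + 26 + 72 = 40*s^3 + 458*s^2 + 590*s + 100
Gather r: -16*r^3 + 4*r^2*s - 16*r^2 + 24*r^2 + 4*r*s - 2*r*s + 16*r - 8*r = -16*r^3 + r^2*(4*s + 8) + r*(2*s + 8)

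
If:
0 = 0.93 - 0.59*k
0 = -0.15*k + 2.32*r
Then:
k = 1.58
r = 0.10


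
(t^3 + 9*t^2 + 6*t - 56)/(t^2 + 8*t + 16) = (t^2 + 5*t - 14)/(t + 4)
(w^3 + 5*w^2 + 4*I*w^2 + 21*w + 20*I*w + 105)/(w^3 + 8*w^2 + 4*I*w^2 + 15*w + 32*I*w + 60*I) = (w^2 + 4*I*w + 21)/(w^2 + w*(3 + 4*I) + 12*I)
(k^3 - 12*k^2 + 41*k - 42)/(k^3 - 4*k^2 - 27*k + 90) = (k^2 - 9*k + 14)/(k^2 - k - 30)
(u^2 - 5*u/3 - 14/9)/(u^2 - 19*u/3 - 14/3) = (u - 7/3)/(u - 7)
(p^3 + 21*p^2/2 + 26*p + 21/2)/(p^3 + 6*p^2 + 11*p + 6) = (2*p^2 + 15*p + 7)/(2*(p^2 + 3*p + 2))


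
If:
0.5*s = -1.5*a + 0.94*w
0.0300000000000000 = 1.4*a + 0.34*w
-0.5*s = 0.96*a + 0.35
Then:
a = 0.10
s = -0.89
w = -0.32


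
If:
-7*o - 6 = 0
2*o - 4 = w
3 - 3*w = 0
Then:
No Solution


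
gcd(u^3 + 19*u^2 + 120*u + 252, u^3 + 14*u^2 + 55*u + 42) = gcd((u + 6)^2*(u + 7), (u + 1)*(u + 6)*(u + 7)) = u^2 + 13*u + 42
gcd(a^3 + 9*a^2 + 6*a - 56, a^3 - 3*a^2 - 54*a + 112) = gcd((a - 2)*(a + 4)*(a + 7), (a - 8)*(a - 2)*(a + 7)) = a^2 + 5*a - 14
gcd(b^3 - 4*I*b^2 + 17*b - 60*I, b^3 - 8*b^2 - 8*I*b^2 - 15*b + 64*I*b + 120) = b^2 - 8*I*b - 15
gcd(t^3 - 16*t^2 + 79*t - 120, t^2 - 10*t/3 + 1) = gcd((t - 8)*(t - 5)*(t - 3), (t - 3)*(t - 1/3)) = t - 3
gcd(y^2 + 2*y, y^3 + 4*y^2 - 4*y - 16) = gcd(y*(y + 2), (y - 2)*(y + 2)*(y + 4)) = y + 2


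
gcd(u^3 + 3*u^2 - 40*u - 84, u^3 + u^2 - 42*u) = u^2 + u - 42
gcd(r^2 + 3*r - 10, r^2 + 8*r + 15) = r + 5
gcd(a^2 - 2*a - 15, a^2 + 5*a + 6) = a + 3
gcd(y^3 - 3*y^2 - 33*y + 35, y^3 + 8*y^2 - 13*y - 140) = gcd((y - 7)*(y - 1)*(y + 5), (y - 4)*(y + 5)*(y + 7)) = y + 5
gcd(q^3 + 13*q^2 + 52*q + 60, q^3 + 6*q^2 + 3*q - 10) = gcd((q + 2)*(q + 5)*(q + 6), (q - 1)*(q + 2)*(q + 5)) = q^2 + 7*q + 10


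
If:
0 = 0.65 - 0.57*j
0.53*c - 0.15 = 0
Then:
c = 0.28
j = 1.14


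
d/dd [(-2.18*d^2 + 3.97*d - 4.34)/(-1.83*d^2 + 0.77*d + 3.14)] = (5.5865*d^2 - 29.5748*d + 15.8076)/(3.3489*d^4 - 2.8182*d^3 - 10.8995*d^2 + 4.8356*d + 9.8596)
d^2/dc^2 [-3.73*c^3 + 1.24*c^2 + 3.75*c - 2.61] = 2.48 - 22.38*c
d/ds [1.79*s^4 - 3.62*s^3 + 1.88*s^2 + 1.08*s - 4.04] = 7.16*s^3 - 10.86*s^2 + 3.76*s + 1.08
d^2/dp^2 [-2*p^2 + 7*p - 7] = -4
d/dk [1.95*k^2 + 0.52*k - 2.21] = 3.9*k + 0.52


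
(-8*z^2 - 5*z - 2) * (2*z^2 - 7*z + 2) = -16*z^4 + 46*z^3 + 15*z^2 + 4*z - 4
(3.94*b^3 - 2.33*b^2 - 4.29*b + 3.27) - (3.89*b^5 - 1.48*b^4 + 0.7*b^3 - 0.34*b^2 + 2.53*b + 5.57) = -3.89*b^5 + 1.48*b^4 + 3.24*b^3 - 1.99*b^2 - 6.82*b - 2.3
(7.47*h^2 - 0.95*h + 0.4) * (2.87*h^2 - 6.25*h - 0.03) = 21.4389*h^4 - 49.414*h^3 + 6.8614*h^2 - 2.4715*h - 0.012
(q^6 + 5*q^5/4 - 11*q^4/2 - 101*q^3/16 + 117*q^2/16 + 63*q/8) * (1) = q^6 + 5*q^5/4 - 11*q^4/2 - 101*q^3/16 + 117*q^2/16 + 63*q/8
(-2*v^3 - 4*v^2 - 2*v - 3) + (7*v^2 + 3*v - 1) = -2*v^3 + 3*v^2 + v - 4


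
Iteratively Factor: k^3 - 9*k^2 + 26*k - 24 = (k - 3)*(k^2 - 6*k + 8) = (k - 4)*(k - 3)*(k - 2)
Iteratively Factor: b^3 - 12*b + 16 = (b + 4)*(b^2 - 4*b + 4) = (b - 2)*(b + 4)*(b - 2)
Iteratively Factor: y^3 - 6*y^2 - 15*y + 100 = (y + 4)*(y^2 - 10*y + 25) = (y - 5)*(y + 4)*(y - 5)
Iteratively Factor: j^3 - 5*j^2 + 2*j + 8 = (j - 4)*(j^2 - j - 2) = (j - 4)*(j - 2)*(j + 1)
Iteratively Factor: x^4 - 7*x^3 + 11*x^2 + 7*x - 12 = (x + 1)*(x^3 - 8*x^2 + 19*x - 12) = (x - 3)*(x + 1)*(x^2 - 5*x + 4) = (x - 4)*(x - 3)*(x + 1)*(x - 1)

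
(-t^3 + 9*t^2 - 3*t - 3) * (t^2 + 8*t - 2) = -t^5 + t^4 + 71*t^3 - 45*t^2 - 18*t + 6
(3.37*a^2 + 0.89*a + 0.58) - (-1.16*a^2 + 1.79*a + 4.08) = 4.53*a^2 - 0.9*a - 3.5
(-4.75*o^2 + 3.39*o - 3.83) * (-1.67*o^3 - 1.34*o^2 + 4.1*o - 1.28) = 7.9325*o^5 + 0.7037*o^4 - 17.6215*o^3 + 25.1112*o^2 - 20.0422*o + 4.9024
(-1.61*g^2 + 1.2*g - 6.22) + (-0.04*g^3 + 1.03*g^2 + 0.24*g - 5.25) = -0.04*g^3 - 0.58*g^2 + 1.44*g - 11.47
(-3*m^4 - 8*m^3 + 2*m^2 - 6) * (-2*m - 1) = 6*m^5 + 19*m^4 + 4*m^3 - 2*m^2 + 12*m + 6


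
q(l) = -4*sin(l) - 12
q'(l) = -4*cos(l)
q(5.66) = -9.67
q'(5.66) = -3.25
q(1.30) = -15.85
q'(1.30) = -1.07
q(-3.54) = -13.55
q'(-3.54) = 3.69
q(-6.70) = -10.38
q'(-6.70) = -3.66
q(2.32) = -14.93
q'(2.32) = 2.72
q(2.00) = -15.64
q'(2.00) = 1.66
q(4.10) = -8.73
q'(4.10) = 2.30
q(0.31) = -13.22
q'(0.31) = -3.81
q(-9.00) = -10.35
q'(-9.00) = 3.64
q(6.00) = -10.88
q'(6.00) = -3.84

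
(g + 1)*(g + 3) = g^2 + 4*g + 3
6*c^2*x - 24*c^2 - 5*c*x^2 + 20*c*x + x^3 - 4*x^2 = (-3*c + x)*(-2*c + x)*(x - 4)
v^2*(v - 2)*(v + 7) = v^4 + 5*v^3 - 14*v^2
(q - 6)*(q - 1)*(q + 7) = q^3 - 43*q + 42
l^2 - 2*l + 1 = (l - 1)^2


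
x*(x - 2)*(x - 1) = x^3 - 3*x^2 + 2*x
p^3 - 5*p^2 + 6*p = p*(p - 3)*(p - 2)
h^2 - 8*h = h*(h - 8)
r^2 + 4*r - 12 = (r - 2)*(r + 6)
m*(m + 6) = m^2 + 6*m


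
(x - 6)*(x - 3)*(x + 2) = x^3 - 7*x^2 + 36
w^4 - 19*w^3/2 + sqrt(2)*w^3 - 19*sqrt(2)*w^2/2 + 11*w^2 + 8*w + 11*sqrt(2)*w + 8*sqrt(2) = (w - 8)*(w - 2)*(w + 1/2)*(w + sqrt(2))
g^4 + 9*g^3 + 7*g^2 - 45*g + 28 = (g - 1)^2*(g + 4)*(g + 7)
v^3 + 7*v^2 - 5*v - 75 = (v - 3)*(v + 5)^2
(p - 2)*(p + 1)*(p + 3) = p^3 + 2*p^2 - 5*p - 6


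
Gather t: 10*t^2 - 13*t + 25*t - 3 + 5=10*t^2 + 12*t + 2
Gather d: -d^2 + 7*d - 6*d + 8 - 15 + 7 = -d^2 + d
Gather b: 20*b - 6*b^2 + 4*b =-6*b^2 + 24*b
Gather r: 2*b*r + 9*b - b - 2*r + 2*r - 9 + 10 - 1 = 2*b*r + 8*b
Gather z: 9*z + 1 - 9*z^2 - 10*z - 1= -9*z^2 - z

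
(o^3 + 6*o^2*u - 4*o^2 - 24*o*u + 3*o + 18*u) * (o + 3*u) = o^4 + 9*o^3*u - 4*o^3 + 18*o^2*u^2 - 36*o^2*u + 3*o^2 - 72*o*u^2 + 27*o*u + 54*u^2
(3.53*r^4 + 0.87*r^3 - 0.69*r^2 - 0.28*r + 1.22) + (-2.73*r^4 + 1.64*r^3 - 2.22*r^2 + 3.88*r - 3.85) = 0.8*r^4 + 2.51*r^3 - 2.91*r^2 + 3.6*r - 2.63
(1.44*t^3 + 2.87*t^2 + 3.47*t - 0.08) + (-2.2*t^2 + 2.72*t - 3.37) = 1.44*t^3 + 0.67*t^2 + 6.19*t - 3.45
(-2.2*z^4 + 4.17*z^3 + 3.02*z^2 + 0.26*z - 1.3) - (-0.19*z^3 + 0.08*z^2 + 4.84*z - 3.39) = -2.2*z^4 + 4.36*z^3 + 2.94*z^2 - 4.58*z + 2.09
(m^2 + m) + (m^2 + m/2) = 2*m^2 + 3*m/2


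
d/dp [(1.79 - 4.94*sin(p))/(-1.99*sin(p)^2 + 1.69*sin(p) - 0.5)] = (-9.8306*sin(p)^2 + 7.1242*sin(p) - 0.5551)*cos(p)/(3.9601*sin(p)^4 - 6.7262*sin(p)^3 + 4.8461*sin(p)^2 - 1.69*sin(p) + 0.25)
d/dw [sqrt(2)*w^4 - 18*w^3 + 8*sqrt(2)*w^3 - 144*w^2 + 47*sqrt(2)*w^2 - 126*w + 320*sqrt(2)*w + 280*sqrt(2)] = 4*sqrt(2)*w^3 - 54*w^2 + 24*sqrt(2)*w^2 - 288*w + 94*sqrt(2)*w - 126 + 320*sqrt(2)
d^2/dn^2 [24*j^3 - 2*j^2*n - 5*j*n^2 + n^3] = -10*j + 6*n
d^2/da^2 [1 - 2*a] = 0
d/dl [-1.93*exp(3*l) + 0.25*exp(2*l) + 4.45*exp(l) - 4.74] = (-5.79*exp(2*l) + 0.5*exp(l) + 4.45)*exp(l)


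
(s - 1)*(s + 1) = s^2 - 1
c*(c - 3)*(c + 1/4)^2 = c^4 - 5*c^3/2 - 23*c^2/16 - 3*c/16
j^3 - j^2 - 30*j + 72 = (j - 4)*(j - 3)*(j + 6)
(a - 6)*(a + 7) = a^2 + a - 42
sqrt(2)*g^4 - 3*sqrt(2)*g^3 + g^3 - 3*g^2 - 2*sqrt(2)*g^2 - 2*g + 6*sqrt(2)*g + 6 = (g - 3)*(g - sqrt(2))*(g + sqrt(2))*(sqrt(2)*g + 1)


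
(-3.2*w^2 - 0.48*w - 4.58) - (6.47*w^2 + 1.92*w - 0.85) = -9.67*w^2 - 2.4*w - 3.73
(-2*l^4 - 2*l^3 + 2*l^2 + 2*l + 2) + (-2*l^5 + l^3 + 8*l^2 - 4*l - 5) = -2*l^5 - 2*l^4 - l^3 + 10*l^2 - 2*l - 3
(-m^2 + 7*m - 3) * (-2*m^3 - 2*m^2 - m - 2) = 2*m^5 - 12*m^4 - 7*m^3 + m^2 - 11*m + 6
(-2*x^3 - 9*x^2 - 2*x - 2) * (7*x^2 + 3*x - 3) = -14*x^5 - 69*x^4 - 35*x^3 + 7*x^2 + 6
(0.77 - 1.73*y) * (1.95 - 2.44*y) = 4.2212*y^2 - 5.2523*y + 1.5015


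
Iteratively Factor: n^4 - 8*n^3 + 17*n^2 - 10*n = (n)*(n^3 - 8*n^2 + 17*n - 10) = n*(n - 5)*(n^2 - 3*n + 2) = n*(n - 5)*(n - 2)*(n - 1)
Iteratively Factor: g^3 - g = (g)*(g^2 - 1) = g*(g + 1)*(g - 1)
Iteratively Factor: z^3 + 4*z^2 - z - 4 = (z - 1)*(z^2 + 5*z + 4) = (z - 1)*(z + 1)*(z + 4)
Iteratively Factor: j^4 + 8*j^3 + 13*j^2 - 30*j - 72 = (j + 4)*(j^3 + 4*j^2 - 3*j - 18) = (j + 3)*(j + 4)*(j^2 + j - 6) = (j + 3)^2*(j + 4)*(j - 2)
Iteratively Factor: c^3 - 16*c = (c - 4)*(c^2 + 4*c) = c*(c - 4)*(c + 4)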